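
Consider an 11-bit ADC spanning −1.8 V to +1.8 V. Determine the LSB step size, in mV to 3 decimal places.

Full-scale span = 3.6 V.
LSB = 3.6 / 2^11 = 3.6 / 2048 = 0.00175781 V = 1.758 mV.

1.758 mV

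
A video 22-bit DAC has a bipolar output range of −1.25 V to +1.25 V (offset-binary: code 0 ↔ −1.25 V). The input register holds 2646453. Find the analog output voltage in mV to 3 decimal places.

327.409 mV

LSB = 2.5 V / 2^22 = 0.60 µV.
V_out = (−1.25) + 2646453 × 5.96046e-07 V = 0.327409 V.
= 327.409 mV.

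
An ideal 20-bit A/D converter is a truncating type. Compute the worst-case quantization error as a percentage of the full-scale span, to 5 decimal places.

0.00010 %

Truncating → worst-case error = 1 LSB = V_FS/2^20, so 100/1048576 = 9.53674e-05 % of full scale.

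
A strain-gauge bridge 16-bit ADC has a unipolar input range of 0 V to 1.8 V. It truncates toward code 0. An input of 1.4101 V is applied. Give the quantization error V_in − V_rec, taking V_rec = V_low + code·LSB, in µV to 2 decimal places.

4.79 µV

One LSB is 1.8 V / 65536 = 27.47 µV.
(V_in − V_low)/LSB = (1.4101 − 0)/2.74658e-05 = 51340.1742 → code 51340 (floor).
Code 51340 maps back to 0 + 51340×2.74658e-05 V = 1.4100952 V.
Difference: 4.78516e-06 V → 4.79 µV.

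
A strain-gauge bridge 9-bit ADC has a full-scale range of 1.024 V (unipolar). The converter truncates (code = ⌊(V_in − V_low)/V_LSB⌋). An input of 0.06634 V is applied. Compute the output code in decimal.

With 512 levels over 1.024 V, one step is 2.000 mV.
(V_in − V_low)/LSB = (0.06634 − 0) / 0.002 = 33.170.
⌊·⌋(33.170) = 33.

code 33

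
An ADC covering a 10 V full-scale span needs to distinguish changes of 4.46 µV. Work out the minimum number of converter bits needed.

Number of steps required ≥ 10 V / 4.46 µV = 2242152.47.
Need 2^N ≥ 2242152.47; 2^21 = 2097152, 2^22 = 4194304.
Minimum N = 22.

22 bits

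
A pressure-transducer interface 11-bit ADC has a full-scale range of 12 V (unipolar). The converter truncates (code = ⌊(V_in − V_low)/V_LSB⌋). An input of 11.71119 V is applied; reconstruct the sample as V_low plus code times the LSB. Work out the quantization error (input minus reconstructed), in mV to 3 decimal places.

4.159 mV

Step size: 12 V ÷ 2^11 = 5.859 mV.
(11.71119 − 0)/0.00585938 = 1998.7098; ⌊·⌋ gives code 1998.
V_rec = 0 + 1998·0.00585938 = 11.707031 V.
V_in − V_rec = 0.00415875 V = 4.159 mV.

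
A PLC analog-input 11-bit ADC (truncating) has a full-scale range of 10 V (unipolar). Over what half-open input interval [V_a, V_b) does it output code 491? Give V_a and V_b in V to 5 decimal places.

[2.39746 V, 2.40234 V)

LSB = 10/2^11 = 4.883 mV.
V_a = V_low + 491·LSB = 2.39746 V; V_b = V_low + 492·LSB = 2.40234 V.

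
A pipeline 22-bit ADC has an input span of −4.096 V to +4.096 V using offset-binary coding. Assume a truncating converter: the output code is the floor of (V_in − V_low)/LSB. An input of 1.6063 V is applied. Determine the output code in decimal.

LSB = 8.192 V / 4194304 = 1.95 µV.
(1.6063 − (−4.096)) / 1.95313e-06 = 2919577.600 LSBs.
Floor → code 2919577.

code 2919577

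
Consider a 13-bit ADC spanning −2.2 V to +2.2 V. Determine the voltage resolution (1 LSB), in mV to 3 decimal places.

Full-scale span = 4.4 V.
LSB = 4.4 / 2^13 = 4.4 / 8192 = 0.000537109 V = 0.537 mV.

0.537 mV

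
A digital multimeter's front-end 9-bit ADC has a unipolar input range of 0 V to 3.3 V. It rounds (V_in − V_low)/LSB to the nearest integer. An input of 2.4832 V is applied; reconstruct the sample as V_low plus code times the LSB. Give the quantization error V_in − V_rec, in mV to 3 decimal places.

1.755 mV

One LSB is 3.3 V / 512 = 6.445 mV.
(2.4832 − 0)/0.00644531 = 385.2722; round gives code 385.
Reconstructed: 2.4814453 V.
Difference: 0.00175469 V → 1.755 mV.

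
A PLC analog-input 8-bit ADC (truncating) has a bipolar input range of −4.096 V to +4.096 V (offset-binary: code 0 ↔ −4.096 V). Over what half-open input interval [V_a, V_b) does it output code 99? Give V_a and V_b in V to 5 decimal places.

LSB = 8.192/2^8 = 32.000 mV.
V_a = V_low + 99·LSB = -0.928 V; V_b = V_low + 100·LSB = -0.896 V.

[-0.92800 V, -0.89600 V)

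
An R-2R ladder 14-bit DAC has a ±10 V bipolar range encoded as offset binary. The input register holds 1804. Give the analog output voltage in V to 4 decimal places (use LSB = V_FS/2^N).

LSB = 20 V / 2^14 = 1.221 mV.
V_out = (−10) + 1804 × 0.0012207 V = -7.79785 V.

-7.7979 V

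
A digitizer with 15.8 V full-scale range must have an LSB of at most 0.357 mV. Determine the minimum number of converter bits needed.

Number of steps required ≥ 15.8 V / 0.357 mV = 44257.70.
Need 2^N ≥ 44257.70; 2^15 = 32768, 2^16 = 65536.
Minimum N = 16.

16 bits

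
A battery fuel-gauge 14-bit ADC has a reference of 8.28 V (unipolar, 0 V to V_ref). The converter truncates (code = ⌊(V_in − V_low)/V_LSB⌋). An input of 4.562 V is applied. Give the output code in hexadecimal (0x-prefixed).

Full-scale span = 8.28 V; LSB = 8.28/2^14 = 0.505 mV.
Input sits at 9027.030 steps above V_low.
Floor → code 9027.
In hexadecimal (0x-prefixed): 0x2343.

code 0x2343 (decimal 9027)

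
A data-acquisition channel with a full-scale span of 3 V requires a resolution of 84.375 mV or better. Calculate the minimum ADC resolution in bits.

6 bits

Number of steps required ≥ 3 V / 84.375 mV = 35.56.
Need 2^N ≥ 35.56; 2^5 = 32, 2^6 = 64.
Minimum N = 6.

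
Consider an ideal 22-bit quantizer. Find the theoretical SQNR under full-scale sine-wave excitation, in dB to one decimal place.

134.2 dB

SNR ≈ 6.02·N + 1.76 dB = 6.02·22 + 1.76 = 134.20 dB.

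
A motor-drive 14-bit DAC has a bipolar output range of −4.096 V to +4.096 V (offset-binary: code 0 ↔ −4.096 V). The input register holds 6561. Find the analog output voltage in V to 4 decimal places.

LSB = 8.192 V / 2^14 = 0.500 mV.
V_out = (−4.096) + 6561 × 0.0005 V = -0.8155 V.

-0.8155 V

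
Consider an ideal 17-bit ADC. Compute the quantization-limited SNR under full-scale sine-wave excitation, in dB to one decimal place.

104.1 dB

SNR ≈ 6.02·N + 1.76 dB = 6.02·17 + 1.76 = 104.10 dB.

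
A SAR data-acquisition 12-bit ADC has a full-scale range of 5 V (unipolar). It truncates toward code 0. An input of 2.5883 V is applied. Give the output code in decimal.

code 2120

With 4096 levels over 5 V, one step is 1.221 mV.
(2.5883 − 0) / 0.0012207 = 2120.335 LSBs.
Floor → code 2120.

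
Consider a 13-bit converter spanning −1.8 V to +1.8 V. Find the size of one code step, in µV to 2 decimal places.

Full-scale span = 3.6 V.
LSB = 3.6 / 2^13 = 3.6 / 8192 = 0.000439453 V = 439.45 µV.

439.45 µV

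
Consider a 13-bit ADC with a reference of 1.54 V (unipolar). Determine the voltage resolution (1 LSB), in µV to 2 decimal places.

187.99 µV

Full-scale span = 1.54 V.
LSB = 1.54 / 2^13 = 1.54 / 8192 = 0.000187988 V = 187.99 µV.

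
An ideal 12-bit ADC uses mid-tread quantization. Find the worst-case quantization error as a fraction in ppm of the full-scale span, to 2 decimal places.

Rounding → worst-case error = ½ LSB = V_FS/2^13, so 1e+06/8192 = 122.07 ppm of full scale.

122.07 ppm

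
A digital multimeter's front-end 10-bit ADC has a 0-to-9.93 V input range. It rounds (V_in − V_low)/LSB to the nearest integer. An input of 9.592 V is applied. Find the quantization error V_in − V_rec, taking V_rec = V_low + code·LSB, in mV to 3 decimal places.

One LSB is 9.93 V / 1024 = 9.697 mV.
(V_in − V_low)/LSB = (9.592 − 0)/0.00969727 = 989.1448 → code 989 (round).
Code 989 maps back to 0 + 989×0.00969727 V = 9.5905957 V.
Error = 9.592 − 9.5905957 = 0.0014043 V = 1.404 mV.

1.404 mV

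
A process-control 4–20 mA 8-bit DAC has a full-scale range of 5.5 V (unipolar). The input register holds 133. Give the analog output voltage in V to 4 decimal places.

LSB = 5.5 V / 2^8 = 21.484 mV.
V_out = 0 + 133 × 0.0214844 V = 2.85742 V.

2.8574 V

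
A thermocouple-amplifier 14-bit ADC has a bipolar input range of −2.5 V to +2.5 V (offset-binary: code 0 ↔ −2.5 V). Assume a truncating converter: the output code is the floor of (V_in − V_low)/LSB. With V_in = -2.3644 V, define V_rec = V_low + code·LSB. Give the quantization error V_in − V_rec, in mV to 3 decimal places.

0.102 mV

LSB = 5/2^14 = 305.18 µV.
Scaled input = 444.3341 LSBs, so code = 444.
Reconstructed: -2.364502 V.
Difference: 0.000101953 V → 0.102 mV.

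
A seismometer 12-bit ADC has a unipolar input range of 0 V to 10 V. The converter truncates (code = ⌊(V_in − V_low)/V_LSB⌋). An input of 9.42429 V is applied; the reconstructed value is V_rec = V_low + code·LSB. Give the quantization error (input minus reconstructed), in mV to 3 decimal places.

0.462 mV

One LSB is 10 V / 4096 = 2.441 mV.
Scaled input = 3860.1892 LSBs, so code = 3860.
Reconstructed: 9.4238281 V.
V_in − V_rec = 0.000461875 V = 0.462 mV.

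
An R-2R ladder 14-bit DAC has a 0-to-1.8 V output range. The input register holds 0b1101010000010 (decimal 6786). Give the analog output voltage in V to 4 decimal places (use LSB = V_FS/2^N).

0.7455 V

LSB = 1.8 V / 2^14 = 109.86 µV.
Code 0b1101010000010 = 6786 decimal.
V_out = 0 + 6786 × 0.000109863 V = 0.745532 V.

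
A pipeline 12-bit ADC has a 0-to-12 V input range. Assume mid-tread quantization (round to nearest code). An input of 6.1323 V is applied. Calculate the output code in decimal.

With 4096 levels over 12 V, one step is 2.930 mV.
(6.1323 − 0) / 0.00292969 = 2093.158 LSBs.
So the output code is 2093.

code 2093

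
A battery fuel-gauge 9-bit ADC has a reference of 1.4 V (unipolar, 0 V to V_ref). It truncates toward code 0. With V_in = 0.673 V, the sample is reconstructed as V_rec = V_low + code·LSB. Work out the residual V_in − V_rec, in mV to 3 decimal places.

0.344 mV

One LSB is 1.4 V / 512 = 2.734 mV.
(0.673 − 0)/0.00273437 = 246.1257; ⌊·⌋ gives code 246.
V_rec = 0 + 246·0.00273437 = 0.67265625 V.
Difference: 0.00034375 V → 0.344 mV.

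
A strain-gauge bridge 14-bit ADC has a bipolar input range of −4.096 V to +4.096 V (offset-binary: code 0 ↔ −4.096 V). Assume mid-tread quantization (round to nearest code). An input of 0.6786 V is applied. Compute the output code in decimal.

LSB = 8.192 V / 16384 = 0.500 mV.
(0.6786 − (−4.096)) / 0.0005 = 9549.200 LSBs.
So the output code is 9549.

code 9549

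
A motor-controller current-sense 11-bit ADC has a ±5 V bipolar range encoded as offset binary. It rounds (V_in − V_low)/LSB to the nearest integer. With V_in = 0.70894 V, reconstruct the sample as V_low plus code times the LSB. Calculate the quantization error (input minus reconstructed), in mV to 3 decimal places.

0.932 mV

One LSB is 10 V / 2048 = 4.883 mV.
(V_in − V_low)/LSB = (0.70894 − (−5))/0.00488281 = 1169.1909 → code 1169 (round).
V_rec = (−5) + 1169·0.00488281 = 0.70800781 V.
V_in − V_rec = 0.000932187 V = 0.932 mV.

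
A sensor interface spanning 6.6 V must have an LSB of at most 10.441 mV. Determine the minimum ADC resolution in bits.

10 bits

Number of steps required ≥ 6.6 V / 10.441 mV = 632.12.
Need 2^N ≥ 632.12; 2^9 = 512, 2^10 = 1024.
Minimum N = 10.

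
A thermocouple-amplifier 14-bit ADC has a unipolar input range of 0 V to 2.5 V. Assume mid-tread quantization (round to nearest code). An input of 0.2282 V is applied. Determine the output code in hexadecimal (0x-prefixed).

Full-scale span = 2.5 V; LSB = 2.5/2^14 = 152.59 µV.
(0.2282 − 0) / 0.000152588 = 1495.532 LSBs.
So the output code is 1496.
In hexadecimal (0x-prefixed): 0x5D8.

code 0x5D8 (decimal 1496)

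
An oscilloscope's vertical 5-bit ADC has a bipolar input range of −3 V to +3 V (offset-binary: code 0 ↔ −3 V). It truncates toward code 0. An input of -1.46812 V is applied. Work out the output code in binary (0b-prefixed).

code 0b1000 (decimal 8)

LSB = 6 V / 32 = 187.500 mV.
Input sits at 8.170 steps above V_low.
⌊·⌋(8.170) = 8.
In binary (0b-prefixed): 0b1000.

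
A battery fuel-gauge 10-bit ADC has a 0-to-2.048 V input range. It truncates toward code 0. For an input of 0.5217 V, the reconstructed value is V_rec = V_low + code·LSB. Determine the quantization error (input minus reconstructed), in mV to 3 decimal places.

LSB = 2.048/2^10 = 2.000 mV.
(0.5217 − 0)/0.002 = 260.8500; ⌊·⌋ gives code 260.
Code 260 maps back to 0 + 260×0.002 V = 0.52 V.
Error = 0.5217 − 0.52 = 0.0017 V = 1.700 mV.

1.700 mV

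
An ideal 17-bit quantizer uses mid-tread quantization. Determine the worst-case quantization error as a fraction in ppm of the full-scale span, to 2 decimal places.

3.81 ppm

Rounding → worst-case error = ½ LSB = V_FS/2^18, so 1e+06/262144 = 3.8147 ppm of full scale.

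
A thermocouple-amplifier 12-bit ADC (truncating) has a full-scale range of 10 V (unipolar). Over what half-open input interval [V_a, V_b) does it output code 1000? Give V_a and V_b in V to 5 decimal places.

LSB = 10/2^12 = 2.441 mV.
V_a = V_low + 1000·LSB = 2.44141 V; V_b = V_low + 1001·LSB = 2.44385 V.

[2.44141 V, 2.44385 V)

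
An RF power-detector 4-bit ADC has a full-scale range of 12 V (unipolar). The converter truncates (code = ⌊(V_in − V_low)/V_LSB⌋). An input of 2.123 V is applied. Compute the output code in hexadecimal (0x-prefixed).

Full-scale span = 12 V; LSB = 12/2^4 = 0.7500 V.
Input sits at 2.831 steps above V_low.
So the output code is 2.
In hexadecimal (0x-prefixed): 0x2.

code 0x2 (decimal 2)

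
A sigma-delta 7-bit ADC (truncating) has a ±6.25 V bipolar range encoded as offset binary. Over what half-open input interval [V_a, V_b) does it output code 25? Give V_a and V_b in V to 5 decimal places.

[-3.80859 V, -3.71094 V)

LSB = 12.5/2^7 = 97.656 mV.
V_a = V_low + 25·LSB = -3.80859 V; V_b = V_low + 26·LSB = -3.71094 V.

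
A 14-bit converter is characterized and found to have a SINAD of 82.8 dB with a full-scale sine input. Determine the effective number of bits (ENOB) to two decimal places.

13.46 bits

ENOB = (SINAD − 1.76) / 6.02 = (82.8 − 1.76)/6.02 = 13.462.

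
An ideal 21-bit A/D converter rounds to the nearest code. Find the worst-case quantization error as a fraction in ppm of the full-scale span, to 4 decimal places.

Rounding → worst-case error = ½ LSB = V_FS/2^22, so 1e+06/4194304 = 0.238419 ppm of full scale.

0.2384 ppm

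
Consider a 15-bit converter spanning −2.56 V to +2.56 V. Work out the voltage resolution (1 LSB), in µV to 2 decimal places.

Full-scale span = 5.12 V.
LSB = 5.12 / 2^15 = 5.12 / 32768 = 0.00015625 V = 156.25 µV.

156.25 µV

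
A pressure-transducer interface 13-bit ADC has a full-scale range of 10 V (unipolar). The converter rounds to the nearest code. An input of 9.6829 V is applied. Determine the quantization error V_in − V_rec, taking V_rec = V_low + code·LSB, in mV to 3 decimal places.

One LSB is 10 V / 8192 = 1.221 mV.
(9.6829 − 0)/0.0012207 = 7932.2317; round gives code 7932.
Reconstructed: 9.6826172 V.
Difference: 0.000282813 V → 0.283 mV.

0.283 mV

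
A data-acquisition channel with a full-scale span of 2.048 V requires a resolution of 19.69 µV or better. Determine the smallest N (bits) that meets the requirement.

Number of steps required ≥ 2.048 V / 19.69 µV = 104012.19.
Need 2^N ≥ 104012.19; 2^16 = 65536, 2^17 = 131072.
Minimum N = 17.

17 bits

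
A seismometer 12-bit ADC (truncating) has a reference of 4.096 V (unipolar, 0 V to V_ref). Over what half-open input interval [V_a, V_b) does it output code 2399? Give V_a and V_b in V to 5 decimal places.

[2.39900 V, 2.40000 V)

LSB = 4.096/2^12 = 1.000 mV.
V_a = V_low + 2399·LSB = 2.399 V; V_b = V_low + 2400·LSB = 2.4 V.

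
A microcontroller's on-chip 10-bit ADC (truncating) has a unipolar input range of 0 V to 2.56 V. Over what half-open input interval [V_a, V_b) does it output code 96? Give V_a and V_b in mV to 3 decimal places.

[240.000 mV, 242.500 mV)

LSB = 2.56/2^10 = 2.500 mV.
V_a = V_low + 96·LSB = 0.24 V; V_b = V_low + 97·LSB = 0.2425 V.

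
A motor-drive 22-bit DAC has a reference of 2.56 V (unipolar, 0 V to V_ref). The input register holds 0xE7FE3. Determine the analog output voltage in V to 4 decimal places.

0.5800 V

LSB = 2.56 V / 2^22 = 0.61 µV.
Code 0xE7FE3 = 950243 decimal.
V_out = 0 + 950243 × 6.10352e-07 V = 0.579982 V.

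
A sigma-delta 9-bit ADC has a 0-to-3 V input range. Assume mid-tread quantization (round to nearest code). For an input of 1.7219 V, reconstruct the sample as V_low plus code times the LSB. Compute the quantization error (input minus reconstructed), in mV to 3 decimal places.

Step size: 3 V ÷ 2^9 = 5.859 mV.
(1.7219 − 0)/0.00585938 = 293.8709; round gives code 294.
V_rec = 0 + 294·0.00585938 = 1.7226562 V.
Error = 1.7219 − 1.7226562 = -0.00075625 V = -0.756 mV.

-0.756 mV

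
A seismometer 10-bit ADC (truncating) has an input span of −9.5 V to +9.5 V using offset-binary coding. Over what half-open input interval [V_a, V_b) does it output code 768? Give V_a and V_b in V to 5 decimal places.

[4.75000 V, 4.76855 V)

LSB = 19/2^10 = 18.555 mV.
V_a = V_low + 768·LSB = 4.75 V; V_b = V_low + 769·LSB = 4.76855 V.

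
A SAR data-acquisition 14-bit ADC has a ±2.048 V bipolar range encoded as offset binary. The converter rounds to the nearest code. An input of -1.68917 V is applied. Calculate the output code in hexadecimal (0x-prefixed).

code 0x59B (decimal 1435)

LSB = 4.096 V / 16384 = 250.00 µV.
(-1.68917 − (−2.048)) / 0.00025 = 1435.320 LSBs.
So the output code is 1435.
In hexadecimal (0x-prefixed): 0x59B.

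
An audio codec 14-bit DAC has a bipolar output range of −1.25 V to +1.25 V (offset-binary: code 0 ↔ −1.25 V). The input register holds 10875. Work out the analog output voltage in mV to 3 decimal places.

LSB = 2.5 V / 2^14 = 152.59 µV.
V_out = (−1.25) + 10875 × 0.000152588 V = 0.409393 V.
= 409.393 mV.

409.393 mV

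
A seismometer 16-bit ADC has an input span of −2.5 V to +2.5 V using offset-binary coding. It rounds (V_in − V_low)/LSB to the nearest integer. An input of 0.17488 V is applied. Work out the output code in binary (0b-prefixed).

code 0b1000100011110100 (decimal 35060)

With 65536 levels over 5 V, one step is 76.29 µV.
(V_in − V_low)/LSB = (0.17488 − (−2.5)) / 7.62939e-05 = 35060.187.
So the output code is 35060.
In binary (0b-prefixed): 0b1000100011110100.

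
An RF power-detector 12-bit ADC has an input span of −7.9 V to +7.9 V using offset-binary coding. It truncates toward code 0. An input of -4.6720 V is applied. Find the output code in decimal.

code 836

With 4096 levels over 15.8 V, one step is 3.857 mV.
Input sits at 836.828 steps above V_low.
So the output code is 836.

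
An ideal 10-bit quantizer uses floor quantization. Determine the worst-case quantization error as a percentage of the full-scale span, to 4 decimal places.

Truncating → worst-case error = 1 LSB = V_FS/2^10, so 100/1024 = 0.0976562 % of full scale.

0.0977 %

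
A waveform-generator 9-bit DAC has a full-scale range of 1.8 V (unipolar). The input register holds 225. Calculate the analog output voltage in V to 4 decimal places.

LSB = 1.8 V / 2^9 = 3.516 mV.
V_out = 0 + 225 × 0.00351563 V = 0.791016 V.

0.7910 V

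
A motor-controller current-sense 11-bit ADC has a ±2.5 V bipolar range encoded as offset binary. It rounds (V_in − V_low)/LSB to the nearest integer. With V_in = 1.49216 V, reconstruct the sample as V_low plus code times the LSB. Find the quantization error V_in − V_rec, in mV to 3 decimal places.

0.461 mV

LSB = 5/2^11 = 2.441 mV.
(1.49216 − (−2.5))/0.00244141 = 1635.1887; round gives code 1635.
V_rec = (−2.5) + 1635·0.00244141 = 1.4916992 V.
Difference: 0.000460781 V → 0.461 mV.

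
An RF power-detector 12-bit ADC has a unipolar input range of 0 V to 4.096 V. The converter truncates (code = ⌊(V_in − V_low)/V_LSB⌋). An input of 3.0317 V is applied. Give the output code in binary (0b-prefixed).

With 4096 levels over 4.096 V, one step is 1.000 mV.
(3.0317 − 0) / 0.001 = 3031.700 LSBs.
⌊·⌋(3031.700) = 3031.
In binary (0b-prefixed): 0b101111010111.

code 0b101111010111 (decimal 3031)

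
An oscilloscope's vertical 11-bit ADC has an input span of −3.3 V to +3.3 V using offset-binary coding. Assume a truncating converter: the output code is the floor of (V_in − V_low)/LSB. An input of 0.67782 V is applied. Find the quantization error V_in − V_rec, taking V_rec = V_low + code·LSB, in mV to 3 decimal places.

1.062 mV

LSB = 6.6/2^11 = 3.223 mV.
Scaled input = 1234.3296 LSBs, so code = 1234.
Reconstructed: 0.67675781 V.
Error = 0.67782 − 0.67675781 = 0.00106219 V = 1.062 mV.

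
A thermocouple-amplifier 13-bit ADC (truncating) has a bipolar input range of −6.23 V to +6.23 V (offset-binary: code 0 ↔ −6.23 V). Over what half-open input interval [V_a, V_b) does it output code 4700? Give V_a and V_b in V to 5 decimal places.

LSB = 12.46/2^13 = 1.521 mV.
V_a = V_low + 4700·LSB = 0.918682 V; V_b = V_low + 4701·LSB = 0.920203 V.

[0.91868 V, 0.92020 V)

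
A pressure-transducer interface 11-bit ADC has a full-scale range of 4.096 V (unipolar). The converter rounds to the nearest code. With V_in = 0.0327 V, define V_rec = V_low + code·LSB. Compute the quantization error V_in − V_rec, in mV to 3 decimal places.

0.700 mV

LSB = 4.096/2^11 = 2.000 mV.
(0.0327 − 0)/0.002 = 16.3500; round gives code 16.
Code 16 maps back to 0 + 16×0.002 V = 0.032 V.
Error = 0.0327 − 0.032 = 0.0007 V = 0.700 mV.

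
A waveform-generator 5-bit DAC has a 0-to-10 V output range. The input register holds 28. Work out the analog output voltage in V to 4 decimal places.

8.7500 V

LSB = 10 V / 2^5 = 312.500 mV.
V_out = 0 + 28 × 0.3125 V = 8.75 V.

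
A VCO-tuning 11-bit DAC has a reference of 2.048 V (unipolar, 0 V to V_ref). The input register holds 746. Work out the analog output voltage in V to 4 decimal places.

0.7460 V

LSB = 2.048 V / 2^11 = 1.000 mV.
V_out = 0 + 746 × 0.001 V = 0.746 V.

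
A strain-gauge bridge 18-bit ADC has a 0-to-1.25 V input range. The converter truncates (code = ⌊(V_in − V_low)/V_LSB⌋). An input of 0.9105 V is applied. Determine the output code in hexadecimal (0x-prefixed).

Full-scale span = 1.25 V; LSB = 1.25/2^18 = 4.77 µV.
(V_in − V_low)/LSB = (0.9105 − 0) / 4.76837e-06 = 190945.690.
⌊·⌋(190945.690) = 190945.
In hexadecimal (0x-prefixed): 0x2E9E1.

code 0x2E9E1 (decimal 190945)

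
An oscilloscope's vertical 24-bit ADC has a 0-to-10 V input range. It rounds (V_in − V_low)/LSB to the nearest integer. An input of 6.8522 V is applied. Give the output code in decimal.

code 11496084

Full-scale span = 10 V; LSB = 10/2^24 = 0.60 µV.
Input sits at 11496083.948 steps above V_low.
Round → code 11496084.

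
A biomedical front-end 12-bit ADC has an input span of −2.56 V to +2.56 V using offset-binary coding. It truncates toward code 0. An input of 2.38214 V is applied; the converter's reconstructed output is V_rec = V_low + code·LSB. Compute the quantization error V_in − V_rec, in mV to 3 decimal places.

0.890 mV

Step size: 5.12 V ÷ 2^12 = 1.250 mV.
(2.38214 − (−2.56))/0.00125 = 3953.7120; ⌊·⌋ gives code 3953.
Reconstructed: 2.38125 V.
Difference: 0.00089 V → 0.890 mV.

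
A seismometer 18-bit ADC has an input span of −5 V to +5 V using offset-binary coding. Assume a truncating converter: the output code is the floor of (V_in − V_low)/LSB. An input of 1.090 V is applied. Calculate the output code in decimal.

code 159645

With 262144 levels over 10 V, one step is 38.15 µV.
(1.090 − (−5)) / 3.8147e-05 = 159645.696 LSBs.
So the output code is 159645.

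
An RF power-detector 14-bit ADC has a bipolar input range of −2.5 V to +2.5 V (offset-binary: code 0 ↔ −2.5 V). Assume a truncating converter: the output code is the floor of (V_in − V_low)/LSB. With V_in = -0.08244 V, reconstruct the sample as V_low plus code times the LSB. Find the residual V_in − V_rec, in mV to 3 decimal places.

One LSB is 5 V / 16384 = 305.18 µV.
Scaled input = 7921.8606 LSBs, so code = 7921.
Reconstructed: -0.082702637 V.
Error = -0.08244 − (−0.082702637) = 0.000262637 V = 0.263 mV.

0.263 mV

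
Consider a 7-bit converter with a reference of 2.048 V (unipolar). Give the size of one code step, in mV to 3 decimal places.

Full-scale span = 2.048 V.
LSB = 2.048 / 2^7 = 2.048 / 128 = 0.016 V = 16.000 mV.

16.000 mV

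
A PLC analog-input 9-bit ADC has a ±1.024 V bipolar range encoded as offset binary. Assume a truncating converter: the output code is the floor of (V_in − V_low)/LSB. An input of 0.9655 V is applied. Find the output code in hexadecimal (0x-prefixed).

code 0x1F1 (decimal 497)

Full-scale span = 2.048 V; LSB = 2.048/2^9 = 4.000 mV.
(0.9655 − (−1.024)) / 0.004 = 497.375 LSBs.
Floor → code 497.
In hexadecimal (0x-prefixed): 0x1F1.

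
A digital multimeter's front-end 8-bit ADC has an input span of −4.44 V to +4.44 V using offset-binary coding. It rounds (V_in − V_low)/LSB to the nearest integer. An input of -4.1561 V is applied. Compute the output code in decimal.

code 8

LSB = 8.88 V / 256 = 34.688 mV.
Input sits at 8.185 steps above V_low.
round(8.185) = 8.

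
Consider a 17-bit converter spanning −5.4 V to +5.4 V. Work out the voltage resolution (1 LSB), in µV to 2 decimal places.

Full-scale span = 10.8 V.
LSB = 10.8 / 2^17 = 10.8 / 131072 = 8.23975e-05 V = 82.40 µV.

82.40 µV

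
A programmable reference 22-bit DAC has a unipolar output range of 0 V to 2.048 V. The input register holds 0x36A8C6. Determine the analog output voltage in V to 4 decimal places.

1.7491 V

LSB = 2.048 V / 2^22 = 0.49 µV.
Code 0x36A8C6 = 3582150 decimal.
V_out = 0 + 3582150 × 4.88281e-07 V = 1.7491 V.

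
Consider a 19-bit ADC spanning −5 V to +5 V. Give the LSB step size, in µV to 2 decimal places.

19.07 µV

Full-scale span = 10 V.
LSB = 10 / 2^19 = 10 / 524288 = 1.90735e-05 V = 19.07 µV.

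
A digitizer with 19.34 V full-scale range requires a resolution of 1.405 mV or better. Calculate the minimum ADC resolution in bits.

14 bits

Number of steps required ≥ 19.34 V / 1.405 mV = 13765.12.
Need 2^N ≥ 13765.12; 2^13 = 8192, 2^14 = 16384.
Minimum N = 14.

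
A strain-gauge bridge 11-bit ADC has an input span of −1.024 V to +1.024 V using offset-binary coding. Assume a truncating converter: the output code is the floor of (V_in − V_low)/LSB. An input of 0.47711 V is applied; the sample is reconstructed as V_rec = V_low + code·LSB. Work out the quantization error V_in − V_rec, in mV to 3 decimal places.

0.110 mV

LSB = 2.048/2^11 = 1.000 mV.
(0.47711 − (−1.024))/0.001 = 1501.1100; ⌊·⌋ gives code 1501.
Code 1501 maps back to (−1.024) + 1501×0.001 V = 0.477 V.
Difference: 0.00011 V → 0.110 mV.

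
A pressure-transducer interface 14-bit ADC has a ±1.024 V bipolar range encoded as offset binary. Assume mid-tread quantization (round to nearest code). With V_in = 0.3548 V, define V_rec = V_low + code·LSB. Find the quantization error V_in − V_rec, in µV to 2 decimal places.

Step size: 2.048 V ÷ 2^14 = 125.00 µV.
(0.3548 − (−1.024))/0.000125 = 11030.4000; round gives code 11030.
V_rec = (−1.024) + 11030·0.000125 = 0.35475 V.
Error = 0.3548 − 0.35475 = 5e-05 V = 50.00 µV.

50.00 µV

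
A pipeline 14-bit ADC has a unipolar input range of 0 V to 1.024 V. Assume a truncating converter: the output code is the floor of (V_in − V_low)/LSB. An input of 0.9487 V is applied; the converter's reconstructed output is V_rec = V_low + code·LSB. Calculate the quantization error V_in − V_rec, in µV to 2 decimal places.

12.50 µV

Step size: 1.024 V ÷ 2^14 = 62.50 µV.
Scaled input = 15179.2000 LSBs, so code = 15179.
Code 15179 maps back to 0 + 15179×6.25e-05 V = 0.9486875 V.
V_in − V_rec = 1.25e-05 V = 12.50 µV.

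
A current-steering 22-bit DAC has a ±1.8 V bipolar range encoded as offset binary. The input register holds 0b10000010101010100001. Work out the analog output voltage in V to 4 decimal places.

LSB = 3.6 V / 2^22 = 0.86 µV.
Code 0b10000010101010100001 = 535201 decimal.
V_out = (−1.8) + 535201 × 8.58307e-07 V = -1.34063 V.

-1.3406 V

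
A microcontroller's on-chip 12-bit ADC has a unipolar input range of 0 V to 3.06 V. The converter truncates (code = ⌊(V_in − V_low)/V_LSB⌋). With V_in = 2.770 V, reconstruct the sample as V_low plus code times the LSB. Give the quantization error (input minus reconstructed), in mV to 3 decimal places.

0.610 mV

One LSB is 3.06 V / 4096 = 0.747 mV.
(V_in − V_low)/LSB = (2.770 − 0)/0.00074707 = 3707.8170 → code 3707 (floor).
Code 3707 maps back to 0 + 3707×0.00074707 V = 2.7693896 V.
Error = 2.770 − 2.7693896 = 0.000610352 V = 0.610 mV.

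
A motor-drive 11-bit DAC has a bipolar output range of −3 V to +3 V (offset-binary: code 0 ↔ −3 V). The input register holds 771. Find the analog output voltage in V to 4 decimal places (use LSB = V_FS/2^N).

-0.7412 V

LSB = 6 V / 2^11 = 2.930 mV.
V_out = (−3) + 771 × 0.00292969 V = -0.741211 V.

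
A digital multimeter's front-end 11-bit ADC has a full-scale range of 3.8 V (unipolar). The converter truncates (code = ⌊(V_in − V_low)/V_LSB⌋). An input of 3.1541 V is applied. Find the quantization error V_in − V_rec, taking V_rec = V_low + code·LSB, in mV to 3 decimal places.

Step size: 3.8 V ÷ 2^11 = 1.855 mV.
Scaled input = 1699.8939 LSBs, so code = 1699.
Reconstructed: 3.1524414 V.
V_in − V_rec = 0.00165859 V = 1.659 mV.

1.659 mV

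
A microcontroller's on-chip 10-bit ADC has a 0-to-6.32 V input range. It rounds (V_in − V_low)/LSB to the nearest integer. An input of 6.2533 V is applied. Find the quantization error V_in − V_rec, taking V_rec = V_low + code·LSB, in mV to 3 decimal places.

1.191 mV

Step size: 6.32 V ÷ 2^10 = 6.172 mV.
(V_in − V_low)/LSB = (6.2533 − 0)/0.00617188 = 1013.1929 → code 1013 (round).
Reconstructed: 6.2521094 V.
Error = 6.2533 − 6.2521094 = 0.00119063 V = 1.191 mV.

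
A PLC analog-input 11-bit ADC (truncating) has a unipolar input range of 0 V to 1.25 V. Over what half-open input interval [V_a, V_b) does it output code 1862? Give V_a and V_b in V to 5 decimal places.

[1.13647 V, 1.13708 V)

LSB = 1.25/2^11 = 0.610 mV.
V_a = V_low + 1862·LSB = 1.13647 V; V_b = V_low + 1863·LSB = 1.13708 V.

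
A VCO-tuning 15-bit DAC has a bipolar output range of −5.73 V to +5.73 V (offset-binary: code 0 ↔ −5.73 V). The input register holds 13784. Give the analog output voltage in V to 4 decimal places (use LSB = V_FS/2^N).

LSB = 11.46 V / 2^15 = 349.73 µV.
V_out = (−5.73) + 13784 × 0.000349731 V = -0.909302 V.

-0.9093 V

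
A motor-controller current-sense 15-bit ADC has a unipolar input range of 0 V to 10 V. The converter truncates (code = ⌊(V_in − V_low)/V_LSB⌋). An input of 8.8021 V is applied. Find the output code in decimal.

code 28842

With 32768 levels over 10 V, one step is 305.18 µV.
Input sits at 28842.721 steps above V_low.
⌊·⌋(28842.721) = 28842.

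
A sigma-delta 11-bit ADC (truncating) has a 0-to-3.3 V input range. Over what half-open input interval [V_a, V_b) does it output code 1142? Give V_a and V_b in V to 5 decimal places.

[1.84014 V, 1.84175 V)

LSB = 3.3/2^11 = 1.611 mV.
V_a = V_low + 1142·LSB = 1.84014 V; V_b = V_low + 1143·LSB = 1.84175 V.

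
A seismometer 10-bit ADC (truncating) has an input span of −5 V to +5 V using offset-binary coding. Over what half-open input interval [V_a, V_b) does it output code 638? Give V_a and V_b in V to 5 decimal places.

[1.23047 V, 1.24023 V)

LSB = 10/2^10 = 9.766 mV.
V_a = V_low + 638·LSB = 1.23047 V; V_b = V_low + 639·LSB = 1.24023 V.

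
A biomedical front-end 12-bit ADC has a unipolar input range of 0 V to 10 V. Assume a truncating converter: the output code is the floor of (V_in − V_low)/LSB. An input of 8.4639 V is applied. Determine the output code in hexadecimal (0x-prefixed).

code 0xD8A (decimal 3466)

Full-scale span = 10 V; LSB = 10/2^12 = 2.441 mV.
(V_in − V_low)/LSB = (8.4639 − 0) / 0.00244141 = 3466.813.
So the output code is 3466.
In hexadecimal (0x-prefixed): 0xD8A.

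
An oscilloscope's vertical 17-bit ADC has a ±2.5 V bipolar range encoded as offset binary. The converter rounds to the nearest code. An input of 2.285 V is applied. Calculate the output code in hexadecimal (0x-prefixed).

With 131072 levels over 5 V, one step is 38.15 µV.
Input sits at 125435.904 steps above V_low.
So the output code is 125436.
In hexadecimal (0x-prefixed): 0x1E9FC.

code 0x1E9FC (decimal 125436)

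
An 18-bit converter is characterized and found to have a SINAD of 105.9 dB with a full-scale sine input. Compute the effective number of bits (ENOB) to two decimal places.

17.30 bits

ENOB = (SINAD − 1.76) / 6.02 = (105.9 − 1.76)/6.02 = 17.299.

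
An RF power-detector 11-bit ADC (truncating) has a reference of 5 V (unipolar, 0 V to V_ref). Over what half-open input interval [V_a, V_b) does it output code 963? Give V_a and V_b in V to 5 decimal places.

[2.35107 V, 2.35352 V)

LSB = 5/2^11 = 2.441 mV.
V_a = V_low + 963·LSB = 2.35107 V; V_b = V_low + 964·LSB = 2.35352 V.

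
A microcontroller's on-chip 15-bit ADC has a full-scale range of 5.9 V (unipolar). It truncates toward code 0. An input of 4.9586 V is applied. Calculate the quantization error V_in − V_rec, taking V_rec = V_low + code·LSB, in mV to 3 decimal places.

0.101 mV

One LSB is 5.9 V / 32768 = 180.05 µV.
(4.9586 − 0)/0.000180054 = 27539.5601; ⌊·⌋ gives code 27539.
Reconstructed: 4.9584991 V.
Error = 4.9586 − 4.9584991 = 0.000100854 V = 0.101 mV.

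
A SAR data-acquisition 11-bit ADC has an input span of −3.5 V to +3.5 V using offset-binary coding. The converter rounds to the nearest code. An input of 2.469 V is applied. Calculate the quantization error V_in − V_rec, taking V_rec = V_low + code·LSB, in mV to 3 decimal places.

Step size: 7 V ÷ 2^11 = 3.418 mV.
(V_in − V_low)/LSB = (2.469 − (−3.5))/0.00341797 = 1746.3589 → code 1746 (round).
Code 1746 maps back to (−3.5) + 1746×0.00341797 V = 2.4677734 V.
V_in − V_rec = 0.00122656 V = 1.227 mV.

1.227 mV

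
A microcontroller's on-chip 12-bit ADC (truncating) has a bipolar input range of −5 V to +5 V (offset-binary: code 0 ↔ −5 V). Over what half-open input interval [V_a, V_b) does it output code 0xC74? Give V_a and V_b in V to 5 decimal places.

[2.78320 V, 2.78564 V)

LSB = 10/2^12 = 2.441 mV.
Code 0xC74 = 3188 decimal.
V_a = V_low + 3188·LSB = 2.7832 V; V_b = V_low + 3189·LSB = 2.78564 V.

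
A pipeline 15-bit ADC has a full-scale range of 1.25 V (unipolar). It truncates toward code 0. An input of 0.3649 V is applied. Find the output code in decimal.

code 9565

Full-scale span = 1.25 V; LSB = 1.25/2^15 = 38.15 µV.
(V_in − V_low)/LSB = (0.3649 − 0) / 3.8147e-05 = 9565.635.
⌊·⌋(9565.635) = 9565.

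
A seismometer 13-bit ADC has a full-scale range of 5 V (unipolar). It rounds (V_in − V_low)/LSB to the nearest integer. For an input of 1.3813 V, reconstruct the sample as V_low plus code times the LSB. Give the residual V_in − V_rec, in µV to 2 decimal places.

One LSB is 5 V / 8192 = 0.610 mV.
(1.3813 − 0)/0.000610352 = 2263.1219; round gives code 2263.
Code 2263 maps back to 0 + 2263×0.000610352 V = 1.3812256 V.
Difference: 7.44141e-05 V → 74.41 µV.

74.41 µV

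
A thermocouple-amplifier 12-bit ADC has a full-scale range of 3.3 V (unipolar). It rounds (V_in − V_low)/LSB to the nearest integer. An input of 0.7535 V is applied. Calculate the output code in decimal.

code 935

LSB = 3.3 V / 4096 = 0.806 mV.
(0.7535 − 0) / 0.000805664 = 935.253 LSBs.
So the output code is 935.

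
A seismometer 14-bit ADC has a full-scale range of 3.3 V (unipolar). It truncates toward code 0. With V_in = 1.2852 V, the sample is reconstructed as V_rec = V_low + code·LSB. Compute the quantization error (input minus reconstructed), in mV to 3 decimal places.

One LSB is 3.3 V / 16384 = 201.42 µV.
(V_in − V_low)/LSB = (1.2852 − 0)/0.000201416 = 6380.8233 → code 6380 (floor).
Reconstructed: 1.2850342 V.
V_in − V_rec = 0.00016582 V = 0.166 mV.

0.166 mV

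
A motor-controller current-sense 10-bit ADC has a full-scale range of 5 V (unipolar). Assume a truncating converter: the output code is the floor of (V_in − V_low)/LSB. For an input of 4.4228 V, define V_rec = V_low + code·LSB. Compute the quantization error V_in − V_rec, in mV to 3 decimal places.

LSB = 5/2^10 = 4.883 mV.
Scaled input = 905.7894 LSBs, so code = 905.
Code 905 maps back to 0 + 905×0.00488281 V = 4.4189453 V.
V_in − V_rec = 0.00385469 V = 3.855 mV.

3.855 mV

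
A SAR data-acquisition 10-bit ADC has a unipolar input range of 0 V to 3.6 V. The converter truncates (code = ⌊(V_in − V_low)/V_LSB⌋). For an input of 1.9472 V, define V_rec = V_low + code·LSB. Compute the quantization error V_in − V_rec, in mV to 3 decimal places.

3.059 mV

Step size: 3.6 V ÷ 2^10 = 3.516 mV.
Scaled input = 553.8702 LSBs, so code = 553.
V_rec = 0 + 553·0.00351563 = 1.9441406 V.
V_in − V_rec = 0.00305938 V = 3.059 mV.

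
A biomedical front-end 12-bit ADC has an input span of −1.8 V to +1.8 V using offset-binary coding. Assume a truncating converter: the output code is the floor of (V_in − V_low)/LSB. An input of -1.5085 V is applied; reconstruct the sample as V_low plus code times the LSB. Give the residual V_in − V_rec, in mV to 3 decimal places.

One LSB is 3.6 V / 4096 = 0.879 mV.
(-1.5085 − (−1.8))/0.000878906 = 331.6622; ⌊·⌋ gives code 331.
Code 331 maps back to (−1.8) + 331×0.000878906 V = -1.509082 V.
Difference: 0.000582031 V → 0.582 mV.

0.582 mV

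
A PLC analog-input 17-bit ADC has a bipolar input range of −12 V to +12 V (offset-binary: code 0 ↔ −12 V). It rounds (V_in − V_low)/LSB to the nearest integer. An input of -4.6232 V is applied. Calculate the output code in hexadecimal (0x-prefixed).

With 131072 levels over 24 V, one step is 183.11 µV.
(-4.6232 − (−12)) / 0.000183105 = 40287.164 LSBs.
So the output code is 40287.
In hexadecimal (0x-prefixed): 0x9D5F.

code 0x9D5F (decimal 40287)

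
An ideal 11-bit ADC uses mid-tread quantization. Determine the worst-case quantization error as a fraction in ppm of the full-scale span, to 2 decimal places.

244.14 ppm

Rounding → worst-case error = ½ LSB = V_FS/2^12, so 1e+06/4096 = 244.141 ppm of full scale.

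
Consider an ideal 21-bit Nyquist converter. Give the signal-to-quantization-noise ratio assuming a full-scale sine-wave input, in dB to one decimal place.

SNR ≈ 6.02·N + 1.76 dB = 6.02·21 + 1.76 = 128.18 dB.

128.2 dB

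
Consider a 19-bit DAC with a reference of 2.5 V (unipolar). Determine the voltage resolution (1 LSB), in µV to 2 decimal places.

Full-scale span = 2.5 V.
LSB = 2.5 / 2^19 = 2.5 / 524288 = 4.76837e-06 V = 4.77 µV.

4.77 µV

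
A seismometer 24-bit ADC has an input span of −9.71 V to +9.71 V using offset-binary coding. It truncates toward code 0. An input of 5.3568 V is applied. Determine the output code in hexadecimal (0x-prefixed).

code 0xC69D68 (decimal 13016424)

With 16777216 levels over 19.42 V, one step is 1.16 µV.
(V_in − V_low)/LSB = (5.3568 − (−9.71)) / 1.15752e-06 = 13016424.203.
So the output code is 13016424.
In hexadecimal (0x-prefixed): 0xC69D68.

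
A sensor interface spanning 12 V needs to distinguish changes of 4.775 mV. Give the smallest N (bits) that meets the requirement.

Number of steps required ≥ 12 V / 4.775 mV = 2513.09.
Need 2^N ≥ 2513.09; 2^11 = 2048, 2^12 = 4096.
Minimum N = 12.

12 bits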